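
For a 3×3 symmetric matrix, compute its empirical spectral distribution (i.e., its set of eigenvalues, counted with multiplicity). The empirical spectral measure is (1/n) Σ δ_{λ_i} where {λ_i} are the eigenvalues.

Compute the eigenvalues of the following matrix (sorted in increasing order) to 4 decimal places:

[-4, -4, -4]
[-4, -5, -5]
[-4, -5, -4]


Since M is real symmetric, all three eigenvalues are real; they are the roots of det(λI − M) = λ³ − (tr M) λ² + s λ − det M, where s is the sum of the principal 2×2 minors.
tr M = -4 + (-5) + (-4) = -13.
s = ((-4)·(-5) − (-4)²) + ((-4)·(-4) − (-4)²) + ((-5)·(-4) − (-5)²) = 4 + 0 + (-5) = -1.
det M (expand along row 1) = (-4)·(-5) − (-4)·(-4) + (-4)·0 = 4.
Characteristic polynomial: λ³ + 13λ² − λ − 4 = 0.
Substitute λ = y + (tr M)/3 = y − 4.333333 to remove the quadratic term: y³ + p·y + q = 0 with p = s − (tr M)²/3 = -57.333333 and q = −2(tr M)³/27 + (tr M)·s/3 − det M = 163.074074.
Three real roots ⇒ use the trigonometric (Viète) form: r = 2√(−p/3) = 8.743251, φ = arccos(3q/(p·r)) = arccos(-0.975947) = 2.921818 rad.
y_k = r·cos(φ/3 − 2πk/3) for k = 0, 1, 2 gives y = 4.914107, 3.805693, -8.719800.
λ_k = y_k − 4.333333 gives λ = 0.5808, -0.5276, -13.0531 (check: the sum is -13.0000 = tr M).

Eigenvalues sorted in increasing order: [-13.0531, -0.5276, 0.5808].


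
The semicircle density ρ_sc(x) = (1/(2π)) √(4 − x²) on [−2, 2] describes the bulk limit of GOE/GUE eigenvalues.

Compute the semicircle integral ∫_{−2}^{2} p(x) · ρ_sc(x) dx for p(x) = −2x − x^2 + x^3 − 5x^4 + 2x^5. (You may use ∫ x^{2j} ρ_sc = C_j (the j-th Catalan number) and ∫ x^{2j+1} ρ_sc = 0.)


Write p(x) = Σ a_i x^i, split into monomials and integrate each against ρ_sc separately.
Using ∫ x^{2j} ρ_sc = C_j = (1/(j+1)) C(2j, j) (Catalan numbers) and ∫ x^{2j+1} ρ_sc = 0 (odd monomials vanish by symmetry):
  i = 1 (odd): ∫ x^1 ρ_sc = 0 (vanishes)
  i = 2 (even): a_2 · C_{1} = -1 · 1 = -1
  i = 3 (odd): ∫ x^3 ρ_sc = 0 (vanishes)
  i = 4 (even): a_4 · C_{2} = -5 · 2 = -10
  i = 5 (odd): ∫ x^5 ρ_sc = 0 (vanishes)

Summing the contributions: ∫_{−2}^{2} p(x) ρ_sc(x) dx = (-1) + (-10) = -11.


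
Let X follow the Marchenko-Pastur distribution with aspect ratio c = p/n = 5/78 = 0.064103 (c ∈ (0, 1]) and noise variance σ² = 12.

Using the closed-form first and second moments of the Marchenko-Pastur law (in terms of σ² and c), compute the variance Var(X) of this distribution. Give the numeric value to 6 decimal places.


Recall the MP moments m_1 = E[X] = σ² and m_2 = E[X²] = σ⁴ (1 + c).
m_1 = E[X] = σ² = 12, so m_1² = 144.
m_2 = E[X²] = σ⁴ (1 + c) = 144 · (1 + 0.064103) = 144 · 1.064103 = 153.230769.
(Note m_2 − m_1² simplifies to c · σ⁴ = 0.064103 · 144.)

Var(X) = m_2 − m_1² = 153.230769 − 144 = 9.230769.


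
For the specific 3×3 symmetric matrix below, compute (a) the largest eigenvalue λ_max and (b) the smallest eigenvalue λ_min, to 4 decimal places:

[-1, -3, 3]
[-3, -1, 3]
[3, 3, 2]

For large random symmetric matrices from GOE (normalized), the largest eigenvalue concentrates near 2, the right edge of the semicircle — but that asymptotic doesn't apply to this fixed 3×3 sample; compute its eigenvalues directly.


Since M is real symmetric, all three eigenvalues are real; they are the roots of det(λI − M) = λ³ − (tr M) λ² + s λ − det M, where s is the sum of the principal 2×2 minors.
tr M = -1 + (-1) + 2 = 0.
s = ((-1)·(-1) − (-3)²) + ((-1)·2 − 3²) + ((-1)·2 − 3²) = -8 + (-11) + (-11) = -30.
det M (expand along row 1) = (-1)·(-11) − (-3)·(-15) + 3·(-6) = -52.
Characteristic polynomial: λ³ − 30λ + 52 = 0.
Substitute λ = y + (tr M)/3 = y + 0.000000 to remove the quadratic term: y³ + p·y + q = 0 with p = s − (tr M)²/3 = -30.000000 and q = −2(tr M)³/27 + (tr M)·s/3 − det M = 52.000000.
Three real roots ⇒ use the trigonometric (Viète) form: r = 2√(−p/3) = 6.324555, φ = arccos(3q/(p·r)) = arccos(-0.822192) = 2.536048 rad.
y_k = r·cos(φ/3 − 2πk/3) for k = 0, 1, 2 gives y = 4.196152, 2.000000, -6.196152.
λ_k = y_k + 0.000000 gives λ = 4.1962, 2.0000, -6.1962 (check: the sum is 0.0000 = tr M).

Hence λ_max = 4.1962 and λ_min = -6.1962.


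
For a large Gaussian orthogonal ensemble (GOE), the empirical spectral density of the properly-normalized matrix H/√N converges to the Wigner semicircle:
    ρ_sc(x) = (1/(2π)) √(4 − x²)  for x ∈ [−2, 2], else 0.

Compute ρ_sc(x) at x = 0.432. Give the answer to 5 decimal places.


ρ_sc(x) = (1/(2π)) √(4 − x²). With x = 0.432:
  4 − x² = 4 − (0.432)² = 4 − 0.186624 = 3.813376.
  √(4 − x²) = 1.952787.
  1/(2π) = 0.159155.
  ρ_sc(0.432) = 0.159155 · 1.952787 = 0.310796.

Rounded to 5 decimal places: ρ_sc(0.432) ≈ 0.31080.


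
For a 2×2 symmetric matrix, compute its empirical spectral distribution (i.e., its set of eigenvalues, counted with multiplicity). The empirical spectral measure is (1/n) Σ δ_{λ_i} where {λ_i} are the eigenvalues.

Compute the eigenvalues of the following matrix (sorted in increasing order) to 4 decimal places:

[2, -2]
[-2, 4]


Since M is real symmetric, both eigenvalues are real; they are the roots of det(λI − M) = λ² − (tr M) λ + det M.
tr M = 2 + 4 = 6.
det M = 2·4 − (-2)² = 8 − 4 = 4.
Characteristic polynomial: λ² − 6λ + 4 = 0.
Discriminant Δ = (tr M)² − 4·det M = 36 − 16 = 20; √Δ = 4.472136.
λ = (tr M ± √Δ)/2 = (6 ± 4.472136)/2, giving (tr M − √Δ)/2 = 0.7639 and (tr M + √Δ)/2 = 5.2361.

Eigenvalues sorted in increasing order: [0.7639, 5.2361].


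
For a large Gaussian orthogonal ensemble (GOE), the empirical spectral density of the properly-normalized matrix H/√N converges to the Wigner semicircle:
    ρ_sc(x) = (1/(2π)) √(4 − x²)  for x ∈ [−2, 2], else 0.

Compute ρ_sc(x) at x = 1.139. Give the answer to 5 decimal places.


ρ_sc(x) = (1/(2π)) √(4 − x²). With x = 1.139:
  4 − x² = 4 − (1.139)² = 4 − 1.297321 = 2.702679.
  √(4 − x²) = 1.643983.
  1/(2π) = 0.159155.
  ρ_sc(1.139) = 0.159155 · 1.643983 = 0.261648.

Rounded to 5 decimal places: ρ_sc(1.139) ≈ 0.26165.


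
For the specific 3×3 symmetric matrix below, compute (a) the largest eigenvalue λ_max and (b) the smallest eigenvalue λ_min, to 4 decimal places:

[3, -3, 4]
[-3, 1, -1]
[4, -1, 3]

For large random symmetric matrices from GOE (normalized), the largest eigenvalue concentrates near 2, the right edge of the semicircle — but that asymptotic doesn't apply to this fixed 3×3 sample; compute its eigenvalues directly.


Since M is real symmetric, all three eigenvalues are real; they are the roots of det(λI − M) = λ³ − (tr M) λ² + s λ − det M, where s is the sum of the principal 2×2 minors.
tr M = 3 + 1 + 3 = 7.
s = (3·1 − (-3)²) + (3·3 − 4²) + (1·3 − (-1)²) = -6 + (-7) + 2 = -11.
det M (expand along row 1) = 3·2 − (-3)·(-5) + 4·(-1) = -13.
Characteristic polynomial: λ³ − 7λ² − 11λ + 13 = 0.
Substitute λ = y + (tr M)/3 = y + 2.333333 to remove the quadratic term: y³ + p·y + q = 0 with p = s − (tr M)²/3 = -27.333333 and q = −2(tr M)³/27 + (tr M)·s/3 − det M = -38.074074.
Three real roots ⇒ use the trigonometric (Viète) form: r = 2√(−p/3) = 6.036923, φ = arccos(3q/(p·r)) = arccos(0.692217) = 0.806240 rad.
y_k = r·cos(φ/3 − 2πk/3) for k = 0, 1, 2 gives y = 5.820225, -1.521923, -4.298302.
λ_k = y_k + 2.333333 gives λ = 8.1536, 0.8114, -1.9650 (check: the sum is 7.0000 = tr M).

Hence λ_max = 8.1536 and λ_min = -1.9650.


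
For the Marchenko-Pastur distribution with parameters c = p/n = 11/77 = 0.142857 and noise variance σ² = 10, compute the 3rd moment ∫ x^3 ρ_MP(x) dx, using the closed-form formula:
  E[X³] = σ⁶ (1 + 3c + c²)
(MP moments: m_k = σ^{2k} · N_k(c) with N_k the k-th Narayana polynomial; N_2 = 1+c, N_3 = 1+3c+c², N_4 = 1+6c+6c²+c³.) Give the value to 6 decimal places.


E[X³] = σ⁶ (1 + 3c + c²) (third MP moment). With σ² = 10 (so σ⁶ = 1000) and c = 11/77 = 0.142857: E[X³] = 1000 · (1 + 3·0.142857 + (0.142857)²) = 1000 · 1.448980.

So E[X^3] = 1448.979592.


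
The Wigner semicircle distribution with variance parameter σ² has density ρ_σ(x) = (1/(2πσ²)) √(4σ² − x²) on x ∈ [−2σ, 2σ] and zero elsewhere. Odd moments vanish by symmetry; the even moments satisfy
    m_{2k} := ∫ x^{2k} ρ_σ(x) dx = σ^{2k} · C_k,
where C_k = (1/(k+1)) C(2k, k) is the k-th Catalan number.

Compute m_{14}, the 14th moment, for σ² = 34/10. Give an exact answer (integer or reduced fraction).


By the scaled semicircle moment identity, m_{2k} = σ^{2k} · C_k with k = 7.
C_7 = (1/(k+1)) · C(2k, k) = (1/8) · C(14, 7) = (1/8) · 3432 = 429.
σ^{2k} = (σ²)^k = (34/10)^7 = 410338673/78125.

Therefore m_{14} = σ^{14} · C_7 = (410338673/78125) · 429 = 176035290717/78125.


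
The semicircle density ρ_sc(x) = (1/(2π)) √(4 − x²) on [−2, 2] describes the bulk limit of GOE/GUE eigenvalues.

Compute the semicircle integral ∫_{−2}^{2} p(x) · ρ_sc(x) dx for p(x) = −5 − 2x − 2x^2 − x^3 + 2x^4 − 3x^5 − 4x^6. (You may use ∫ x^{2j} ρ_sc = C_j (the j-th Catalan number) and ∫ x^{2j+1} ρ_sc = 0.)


Write p(x) = Σ a_i x^i, split into monomials and integrate each against ρ_sc separately.
Using ∫ x^{2j} ρ_sc = C_j = (1/(j+1)) C(2j, j) (Catalan numbers) and ∫ x^{2j+1} ρ_sc = 0 (odd monomials vanish by symmetry):
  i = 0 (even): a_0 · C_{0} = -5 · 1 = -5
  i = 1 (odd): ∫ x^1 ρ_sc = 0 (vanishes)
  i = 2 (even): a_2 · C_{1} = -2 · 1 = -2
  i = 3 (odd): ∫ x^3 ρ_sc = 0 (vanishes)
  i = 4 (even): a_4 · C_{2} = 2 · 2 = 4
  i = 5 (odd): ∫ x^5 ρ_sc = 0 (vanishes)
  i = 6 (even): a_6 · C_{3} = -4 · 5 = -20

Summing the contributions: ∫_{−2}^{2} p(x) ρ_sc(x) dx = (-5) + (-2) + 4 + (-20) = -23.


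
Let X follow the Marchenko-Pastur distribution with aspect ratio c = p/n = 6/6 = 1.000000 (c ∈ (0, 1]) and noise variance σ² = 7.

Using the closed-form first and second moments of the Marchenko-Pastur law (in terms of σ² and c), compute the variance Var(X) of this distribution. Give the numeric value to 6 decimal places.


Recall the MP moments m_1 = E[X] = σ² and m_2 = E[X²] = σ⁴ (1 + c).
m_1 = E[X] = σ² = 7, so m_1² = 49.
m_2 = E[X²] = σ⁴ (1 + c) = 49 · (1 + 1.000000) = 49 · 2.000000 = 98.000000.
(Note m_2 − m_1² simplifies to c · σ⁴ = 1.000000 · 49.)

Var(X) = m_2 − m_1² = 98.000000 − 49 = 49.000000.


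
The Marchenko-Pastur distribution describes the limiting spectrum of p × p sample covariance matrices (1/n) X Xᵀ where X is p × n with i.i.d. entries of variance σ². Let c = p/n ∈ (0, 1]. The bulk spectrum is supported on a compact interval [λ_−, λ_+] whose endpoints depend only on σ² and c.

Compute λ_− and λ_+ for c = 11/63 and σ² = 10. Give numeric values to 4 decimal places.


c = 11/63 = 0.174603; √c = 0.417855.
λ_− = σ² (1 − √c)² = 10 · (1 − 0.417855)² = 10 · (0.582145)² = 3.388923.
λ_+ = σ² (1 + √c)² = 10 · (1 + 0.417855)² = 10 · (1.417855)² = 20.103141.

Rounded to 4 decimal places: λ_− ≈ 3.3889, λ_+ ≈ 20.1031.


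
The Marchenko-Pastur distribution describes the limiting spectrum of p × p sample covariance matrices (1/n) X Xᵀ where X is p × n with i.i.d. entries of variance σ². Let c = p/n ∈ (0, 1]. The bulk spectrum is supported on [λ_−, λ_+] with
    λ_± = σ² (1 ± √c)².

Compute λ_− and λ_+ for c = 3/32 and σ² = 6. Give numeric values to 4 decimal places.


c = 3/32 = 0.093750; √c = 0.306186.
λ_− = σ² (1 − √c)² = 6 · (1 − 0.306186)² = 6 · (0.693814)² = 2.888265.
λ_+ = σ² (1 + √c)² = 6 · (1 + 0.306186)² = 6 · (1.306186)² = 10.236735.

Rounded to 4 decimal places: λ_− ≈ 2.8883, λ_+ ≈ 10.2367.


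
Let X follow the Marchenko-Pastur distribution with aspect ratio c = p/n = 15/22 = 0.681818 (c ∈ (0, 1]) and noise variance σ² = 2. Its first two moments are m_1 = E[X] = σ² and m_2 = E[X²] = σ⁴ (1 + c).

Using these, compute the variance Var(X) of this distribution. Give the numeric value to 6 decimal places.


m_1 = E[X] = σ² = 2, so m_1² = 4.
m_2 = E[X²] = σ⁴ (1 + c) = 4 · (1 + 0.681818) = 4 · 1.681818 = 6.727273.
(Note m_2 − m_1² simplifies to c · σ⁴ = 0.681818 · 4.)

Var(X) = m_2 − m_1² = 6.727273 − 4 = 2.727273.


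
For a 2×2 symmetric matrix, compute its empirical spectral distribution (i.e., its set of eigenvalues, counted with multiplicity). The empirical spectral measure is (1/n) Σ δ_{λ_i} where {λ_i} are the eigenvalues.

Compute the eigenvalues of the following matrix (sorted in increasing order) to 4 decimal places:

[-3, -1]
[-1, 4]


Since M is real symmetric, both eigenvalues are real; they are the roots of det(λI − M) = λ² − (tr M) λ + det M.
tr M = -3 + 4 = 1.
det M = (-3)·4 − (-1)² = -12 − 1 = -13.
Characteristic polynomial: λ² − λ − 13 = 0.
Discriminant Δ = (tr M)² − 4·det M = 1 − (-52) = 53; √Δ = 7.280110.
λ = (tr M ± √Δ)/2 = (1 ± 7.280110)/2, giving (tr M − √Δ)/2 = -3.1401 and (tr M + √Δ)/2 = 4.1401.

Eigenvalues sorted in increasing order: [-3.1401, 4.1401].


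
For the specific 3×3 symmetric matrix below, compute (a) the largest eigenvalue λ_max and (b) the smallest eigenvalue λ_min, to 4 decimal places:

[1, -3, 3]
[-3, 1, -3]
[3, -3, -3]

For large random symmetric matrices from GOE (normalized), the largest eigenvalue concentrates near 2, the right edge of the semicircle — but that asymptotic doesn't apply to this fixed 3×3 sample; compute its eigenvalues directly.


Since M is real symmetric, all three eigenvalues are real; they are the roots of det(λI − M) = λ³ − (tr M) λ² + s λ − det M, where s is the sum of the principal 2×2 minors.
tr M = 1 + 1 + (-3) = -1.
s = (1·1 − (-3)²) + (1·(-3) − 3²) + (1·(-3) − (-3)²) = -8 + (-12) + (-12) = -32.
det M (expand along row 1) = 1·(-12) − (-3)·18 + 3·6 = 60.
Characteristic polynomial: λ³ + λ² − 32λ − 60 = 0.
Substitute λ = y + (tr M)/3 = y − 0.333333 to remove the quadratic term: y³ + p·y + q = 0 with p = s − (tr M)²/3 = -32.333333 and q = −2(tr M)³/27 + (tr M)·s/3 − det M = -49.259259.
Three real roots ⇒ use the trigonometric (Viète) form: r = 2√(−p/3) = 6.565905, φ = arccos(3q/(p·r)) = arccos(0.696088) = 0.800862 rad.
y_k = r·cos(φ/3 − 2πk/3) for k = 0, 1, 2 gives y = 6.333333, -1.666667, -4.666667.
λ_k = y_k − 0.333333 gives λ = 6.0000, -2.0000, -5.0000 (check: the sum is -1.0000 = tr M).

Hence λ_max = 6.0000 and λ_min = -5.0000.


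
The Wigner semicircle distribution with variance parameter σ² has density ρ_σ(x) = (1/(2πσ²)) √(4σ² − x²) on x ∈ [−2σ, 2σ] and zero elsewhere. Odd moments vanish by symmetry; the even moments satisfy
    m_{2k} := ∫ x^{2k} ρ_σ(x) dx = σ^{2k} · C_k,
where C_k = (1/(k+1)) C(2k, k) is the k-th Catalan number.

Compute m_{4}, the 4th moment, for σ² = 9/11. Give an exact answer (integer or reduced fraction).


By the scaled semicircle moment identity, m_{2k} = σ^{2k} · C_k with k = 2.
C_2 = (1/(k+1)) · C(2k, k) = (1/3) · C(4, 2) = (1/3) · 6 = 2.
σ^{2k} = (σ²)^k = (9/11)^2 = 81/121.

Therefore m_{4} = σ^{4} · C_2 = (81/121) · 2 = 162/121.


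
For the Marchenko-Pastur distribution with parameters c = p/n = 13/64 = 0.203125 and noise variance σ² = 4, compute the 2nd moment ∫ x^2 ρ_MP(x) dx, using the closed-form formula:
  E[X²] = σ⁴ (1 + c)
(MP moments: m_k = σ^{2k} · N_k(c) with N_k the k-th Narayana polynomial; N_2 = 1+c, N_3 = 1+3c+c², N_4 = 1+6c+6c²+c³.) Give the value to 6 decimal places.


E[X²] = σ⁴ (1 + c) (second MP moment). With σ² = 4 (so σ⁴ = 16) and c = 13/64 = 0.203125: E[X²] = 16 · (1 + 0.203125) = 16 · 1.203125.

So E[X^2] = 19.250000.


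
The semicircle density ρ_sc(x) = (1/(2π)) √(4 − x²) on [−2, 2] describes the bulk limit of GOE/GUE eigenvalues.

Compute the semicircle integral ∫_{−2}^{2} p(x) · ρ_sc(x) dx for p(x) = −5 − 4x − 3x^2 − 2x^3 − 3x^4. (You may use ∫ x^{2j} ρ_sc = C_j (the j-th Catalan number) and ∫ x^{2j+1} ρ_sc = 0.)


Write p(x) = Σ a_i x^i, split into monomials and integrate each against ρ_sc separately.
Using ∫ x^{2j} ρ_sc = C_j = (1/(j+1)) C(2j, j) (Catalan numbers) and ∫ x^{2j+1} ρ_sc = 0 (odd monomials vanish by symmetry):
  i = 0 (even): a_0 · C_{0} = -5 · 1 = -5
  i = 1 (odd): ∫ x^1 ρ_sc = 0 (vanishes)
  i = 2 (even): a_2 · C_{1} = -3 · 1 = -3
  i = 3 (odd): ∫ x^3 ρ_sc = 0 (vanishes)
  i = 4 (even): a_4 · C_{2} = -3 · 2 = -6

Summing the contributions: ∫_{−2}^{2} p(x) ρ_sc(x) dx = (-5) + (-3) + (-6) = -14.


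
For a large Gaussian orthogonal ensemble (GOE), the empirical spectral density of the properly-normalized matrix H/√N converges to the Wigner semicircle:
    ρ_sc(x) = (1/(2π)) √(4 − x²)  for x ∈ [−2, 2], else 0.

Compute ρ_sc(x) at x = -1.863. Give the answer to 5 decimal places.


ρ_sc(x) = (1/(2π)) √(4 − x²). With x = -1.863:
  4 − x² = 4 − (-1.863)² = 4 − 3.470769 = 0.529231.
  √(4 − x²) = 0.727483.
  1/(2π) = 0.159155.
  ρ_sc(-1.863) = 0.159155 · 0.727483 = 0.115782.

Rounded to 5 decimal places: ρ_sc(-1.863) ≈ 0.11578.


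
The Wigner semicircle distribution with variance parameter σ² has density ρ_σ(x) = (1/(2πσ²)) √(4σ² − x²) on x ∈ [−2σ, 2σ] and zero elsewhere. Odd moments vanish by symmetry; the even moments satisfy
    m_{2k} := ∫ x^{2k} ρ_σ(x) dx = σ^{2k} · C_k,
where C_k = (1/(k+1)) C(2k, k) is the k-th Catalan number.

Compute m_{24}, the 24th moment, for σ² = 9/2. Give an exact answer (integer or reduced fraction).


By the scaled semicircle moment identity, m_{2k} = σ^{2k} · C_k with k = 12.
C_12 = (1/(k+1)) · C(2k, k) = (1/13) · C(24, 12) = (1/13) · 2704156 = 208012.
σ^{2k} = (σ²)^k = (9/2)^12 = 282429536481/4096.

Therefore m_{24} = σ^{24} · C_12 = (282429536481/4096) · 208012 = 14687183185621443/1024.


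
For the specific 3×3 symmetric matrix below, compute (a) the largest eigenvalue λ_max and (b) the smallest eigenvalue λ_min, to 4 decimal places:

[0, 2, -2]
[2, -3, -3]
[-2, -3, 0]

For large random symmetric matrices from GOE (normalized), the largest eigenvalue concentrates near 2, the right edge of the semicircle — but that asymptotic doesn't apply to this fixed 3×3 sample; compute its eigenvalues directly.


Since M is real symmetric, all three eigenvalues are real; they are the roots of det(λI − M) = λ³ − (tr M) λ² + s λ − det M, where s is the sum of the principal 2×2 minors.
tr M = 0 + (-3) + 0 = -3.
s = (0·(-3) − 2²) + (0·0 − (-2)²) + ((-3)·0 − (-3)²) = -4 + (-4) + (-9) = -17.
det M (expand along row 1) = 0·(-9) − 2·(-6) + (-2)·(-12) = 36.
Characteristic polynomial: λ³ + 3λ² − 17λ − 36 = 0.
Substitute λ = y + (tr M)/3 = y − 1.000000 to remove the quadratic term: y³ + p·y + q = 0 with p = s − (tr M)²/3 = -20.000000 and q = −2(tr M)³/27 + (tr M)·s/3 − det M = -17.000000.
Three real roots ⇒ use the trigonometric (Viète) form: r = 2√(−p/3) = 5.163978, φ = arccos(3q/(p·r)) = arccos(0.493805) = 1.054336 rad.
y_k = r·cos(φ/3 − 2πk/3) for k = 0, 1, 2 gives y = 4.848336, -0.884612, -3.963723.
λ_k = y_k − 1.000000 gives λ = 3.8483, -1.8846, -4.9637 (check: the sum is -3.0000 = tr M).

Hence λ_max = 3.8483 and λ_min = -4.9637.


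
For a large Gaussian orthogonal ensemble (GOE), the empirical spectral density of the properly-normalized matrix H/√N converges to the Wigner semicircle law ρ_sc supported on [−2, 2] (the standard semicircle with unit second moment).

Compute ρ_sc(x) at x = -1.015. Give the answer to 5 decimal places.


ρ_sc(x) = (1/(2π)) √(4 − x²). With x = -1.015:
  4 − x² = 4 − (-1.015)² = 4 − 1.030225 = 2.969775.
  √(4 − x²) = 1.723304.
  1/(2π) = 0.159155.
  ρ_sc(-1.015) = 0.159155 · 1.723304 = 0.274272.

Rounded to 5 decimal places: ρ_sc(-1.015) ≈ 0.27427.


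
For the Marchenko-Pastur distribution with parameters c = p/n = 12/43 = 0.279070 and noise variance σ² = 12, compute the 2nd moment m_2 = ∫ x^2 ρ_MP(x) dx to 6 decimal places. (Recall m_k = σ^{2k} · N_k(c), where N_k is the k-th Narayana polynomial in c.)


E[X²] = σ⁴ (1 + c) (second MP moment). With σ² = 12 (so σ⁴ = 144) and c = 12/43 = 0.279070: E[X²] = 144 · (1 + 0.279070) = 144 · 1.279070.

So E[X^2] = 184.186047.


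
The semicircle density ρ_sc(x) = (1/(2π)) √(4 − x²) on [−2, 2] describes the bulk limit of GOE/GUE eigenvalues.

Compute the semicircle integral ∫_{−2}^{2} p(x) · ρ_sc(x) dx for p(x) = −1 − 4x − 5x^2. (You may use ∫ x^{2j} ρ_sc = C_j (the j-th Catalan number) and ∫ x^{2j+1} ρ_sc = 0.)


Write p(x) = Σ a_i x^i, split into monomials and integrate each against ρ_sc separately.
Using ∫ x^{2j} ρ_sc = C_j = (1/(j+1)) C(2j, j) (Catalan numbers) and ∫ x^{2j+1} ρ_sc = 0 (odd monomials vanish by symmetry):
  i = 0 (even): a_0 · C_{0} = -1 · 1 = -1
  i = 1 (odd): ∫ x^1 ρ_sc = 0 (vanishes)
  i = 2 (even): a_2 · C_{1} = -5 · 1 = -5

Summing the contributions: ∫_{−2}^{2} p(x) ρ_sc(x) dx = (-1) + (-5) = -6.


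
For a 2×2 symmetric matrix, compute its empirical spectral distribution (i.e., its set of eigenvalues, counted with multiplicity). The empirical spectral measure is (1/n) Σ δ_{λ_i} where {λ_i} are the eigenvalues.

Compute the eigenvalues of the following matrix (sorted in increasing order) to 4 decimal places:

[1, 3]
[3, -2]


Since M is real symmetric, both eigenvalues are real; they are the roots of det(λI − M) = λ² − (tr M) λ + det M.
tr M = 1 + (-2) = -1.
det M = 1·(-2) − 3² = -2 − 9 = -11.
Characteristic polynomial: λ² + λ − 11 = 0.
Discriminant Δ = (tr M)² − 4·det M = 1 − (-44) = 45; √Δ = 6.708204.
λ = (tr M ± √Δ)/2 = (-1 ± 6.708204)/2, giving (tr M − √Δ)/2 = -3.8541 and (tr M + √Δ)/2 = 2.8541.

Eigenvalues sorted in increasing order: [-3.8541, 2.8541].


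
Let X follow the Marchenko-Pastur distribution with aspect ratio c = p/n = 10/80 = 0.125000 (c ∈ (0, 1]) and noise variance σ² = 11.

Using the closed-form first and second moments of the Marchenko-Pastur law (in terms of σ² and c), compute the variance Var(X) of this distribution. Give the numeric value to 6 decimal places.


Recall the MP moments m_1 = E[X] = σ² and m_2 = E[X²] = σ⁴ (1 + c).
m_1 = E[X] = σ² = 11, so m_1² = 121.
m_2 = E[X²] = σ⁴ (1 + c) = 121 · (1 + 0.125000) = 121 · 1.125000 = 136.125000.
(Note m_2 − m_1² simplifies to c · σ⁴ = 0.125000 · 121.)

Var(X) = m_2 − m_1² = 136.125000 − 121 = 15.125000.


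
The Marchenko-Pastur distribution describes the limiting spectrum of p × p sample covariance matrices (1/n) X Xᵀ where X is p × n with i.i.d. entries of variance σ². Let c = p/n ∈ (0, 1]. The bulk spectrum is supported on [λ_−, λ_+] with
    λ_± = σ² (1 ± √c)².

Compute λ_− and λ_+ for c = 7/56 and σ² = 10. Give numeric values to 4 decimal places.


c = 7/56 = 0.125000; √c = 0.353553.
λ_− = σ² (1 − √c)² = 10 · (1 − 0.353553)² = 10 · (0.646447)² = 4.178932.
λ_+ = σ² (1 + √c)² = 10 · (1 + 0.353553)² = 10 · (1.353553)² = 18.321068.

Rounded to 4 decimal places: λ_− ≈ 4.1789, λ_+ ≈ 18.3211.


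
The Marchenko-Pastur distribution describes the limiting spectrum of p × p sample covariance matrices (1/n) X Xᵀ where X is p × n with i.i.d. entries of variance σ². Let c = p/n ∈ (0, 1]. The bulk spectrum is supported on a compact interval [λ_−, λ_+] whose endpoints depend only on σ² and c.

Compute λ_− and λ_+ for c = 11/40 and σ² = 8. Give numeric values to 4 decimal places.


c = 11/40 = 0.275000; √c = 0.524404.
λ_− = σ² (1 − √c)² = 8 · (1 − 0.524404)² = 8 · (0.475596)² = 1.809529.
λ_+ = σ² (1 + √c)² = 8 · (1 + 0.524404)² = 8 · (1.524404)² = 18.590471.

Rounded to 4 decimal places: λ_− ≈ 1.8095, λ_+ ≈ 18.5905.


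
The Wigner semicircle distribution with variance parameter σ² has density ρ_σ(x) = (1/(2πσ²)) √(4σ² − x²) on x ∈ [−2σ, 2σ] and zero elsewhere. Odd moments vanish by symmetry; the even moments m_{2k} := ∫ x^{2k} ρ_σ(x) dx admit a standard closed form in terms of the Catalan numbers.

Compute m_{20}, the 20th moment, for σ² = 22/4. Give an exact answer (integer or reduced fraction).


By the scaled semicircle moment identity, m_{2k} = σ^{2k} · C_k with k = 10.
C_10 = (1/(k+1)) · C(2k, k) = (1/11) · C(20, 10) = (1/11) · 184756 = 16796.
σ^{2k} = (σ²)^k = (22/4)^10 = 25937424601/1024.

Therefore m_{20} = σ^{20} · C_10 = (25937424601/1024) · 16796 = 108911245899599/256.


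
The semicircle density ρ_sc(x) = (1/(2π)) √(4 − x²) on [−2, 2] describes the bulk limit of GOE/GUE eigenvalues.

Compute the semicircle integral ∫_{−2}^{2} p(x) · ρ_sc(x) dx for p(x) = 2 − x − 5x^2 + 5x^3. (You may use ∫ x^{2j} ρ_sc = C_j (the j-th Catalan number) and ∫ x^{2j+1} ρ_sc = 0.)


Write p(x) = Σ a_i x^i, split into monomials and integrate each against ρ_sc separately.
Using ∫ x^{2j} ρ_sc = C_j = (1/(j+1)) C(2j, j) (Catalan numbers) and ∫ x^{2j+1} ρ_sc = 0 (odd monomials vanish by symmetry):
  i = 0 (even): a_0 · C_{0} = 2 · 1 = 2
  i = 1 (odd): ∫ x^1 ρ_sc = 0 (vanishes)
  i = 2 (even): a_2 · C_{1} = -5 · 1 = -5
  i = 3 (odd): ∫ x^3 ρ_sc = 0 (vanishes)

Summing the contributions: ∫_{−2}^{2} p(x) ρ_sc(x) dx = 2 + (-5) = -3.


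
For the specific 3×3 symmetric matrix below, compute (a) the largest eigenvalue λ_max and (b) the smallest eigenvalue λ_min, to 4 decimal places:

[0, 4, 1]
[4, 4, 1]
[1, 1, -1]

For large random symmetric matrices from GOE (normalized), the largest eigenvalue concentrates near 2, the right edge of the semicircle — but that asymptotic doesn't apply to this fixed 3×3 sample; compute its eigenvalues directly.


Since M is real symmetric, all three eigenvalues are real; they are the roots of det(λI − M) = λ³ − (tr M) λ² + s λ − det M, where s is the sum of the principal 2×2 minors.
tr M = 0 + 4 + (-1) = 3.
s = (0·4 − 4²) + (0·(-1) − 1²) + (4·(-1) − 1²) = -16 + (-1) + (-5) = -22.
det M (expand along row 1) = 0·(-5) − 4·(-5) + 1·0 = 20.
Characteristic polynomial: λ³ − 3λ² − 22λ − 20 = 0.
Substitute λ = y + (tr M)/3 = y + 1.000000 to remove the quadratic term: y³ + p·y + q = 0 with p = s − (tr M)²/3 = -25.000000 and q = −2(tr M)³/27 + (tr M)·s/3 − det M = -44.000000.
Three real roots ⇒ use the trigonometric (Viète) form: r = 2√(−p/3) = 5.773503, φ = arccos(3q/(p·r)) = arccos(0.914523) = 0.416470 rad.
y_k = r·cos(φ/3 − 2πk/3) for k = 0, 1, 2 gives y = 5.717959, -2.167091, -3.550868.
λ_k = y_k + 1.000000 gives λ = 6.7180, -1.1671, -2.5509 (check: the sum is 3.0000 = tr M).

Hence λ_max = 6.7180 and λ_min = -2.5509.


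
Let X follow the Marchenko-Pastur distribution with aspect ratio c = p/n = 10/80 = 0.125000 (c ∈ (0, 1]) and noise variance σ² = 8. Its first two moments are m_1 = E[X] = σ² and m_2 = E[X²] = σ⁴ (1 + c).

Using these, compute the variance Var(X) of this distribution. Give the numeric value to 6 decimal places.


m_1 = E[X] = σ² = 8, so m_1² = 64.
m_2 = E[X²] = σ⁴ (1 + c) = 64 · (1 + 0.125000) = 64 · 1.125000 = 72.000000.
(Note m_2 − m_1² simplifies to c · σ⁴ = 0.125000 · 64.)

Var(X) = m_2 − m_1² = 72.000000 − 64 = 8.000000.


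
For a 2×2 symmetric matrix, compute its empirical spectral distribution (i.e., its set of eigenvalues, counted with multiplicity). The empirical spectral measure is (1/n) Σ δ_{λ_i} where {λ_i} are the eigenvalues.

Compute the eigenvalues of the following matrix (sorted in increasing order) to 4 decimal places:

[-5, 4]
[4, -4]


Since M is real symmetric, both eigenvalues are real; they are the roots of det(λI − M) = λ² − (tr M) λ + det M.
tr M = -5 + (-4) = -9.
det M = (-5)·(-4) − 4² = 20 − 16 = 4.
Characteristic polynomial: λ² + 9λ + 4 = 0.
Discriminant Δ = (tr M)² − 4·det M = 81 − 16 = 65; √Δ = 8.062258.
λ = (tr M ± √Δ)/2 = (-9 ± 8.062258)/2, giving (tr M − √Δ)/2 = -8.5311 and (tr M + √Δ)/2 = -0.4689.

Eigenvalues sorted in increasing order: [-8.5311, -0.4689].


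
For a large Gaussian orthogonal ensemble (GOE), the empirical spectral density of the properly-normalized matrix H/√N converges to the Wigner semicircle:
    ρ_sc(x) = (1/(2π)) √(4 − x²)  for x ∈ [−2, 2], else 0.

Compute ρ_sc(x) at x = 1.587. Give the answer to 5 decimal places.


ρ_sc(x) = (1/(2π)) √(4 − x²). With x = 1.587:
  4 − x² = 4 − (1.587)² = 4 − 2.518569 = 1.481431.
  √(4 − x²) = 1.217141.
  1/(2π) = 0.159155.
  ρ_sc(1.587) = 0.159155 · 1.217141 = 0.193714.

Rounded to 5 decimal places: ρ_sc(1.587) ≈ 0.19371.


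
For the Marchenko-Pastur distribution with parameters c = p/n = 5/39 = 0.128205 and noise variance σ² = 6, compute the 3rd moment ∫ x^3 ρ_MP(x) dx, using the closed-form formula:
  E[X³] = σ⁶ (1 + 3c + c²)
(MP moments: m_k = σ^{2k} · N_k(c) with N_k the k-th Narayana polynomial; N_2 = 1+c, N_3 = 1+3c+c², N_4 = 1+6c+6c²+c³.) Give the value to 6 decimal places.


E[X³] = σ⁶ (1 + 3c + c²) (third MP moment). With σ² = 6 (so σ⁶ = 216) and c = 5/39 = 0.128205: E[X³] = 216 · (1 + 3·0.128205 + (0.128205)²) = 216 · 1.401052.

So E[X^3] = 302.627219.


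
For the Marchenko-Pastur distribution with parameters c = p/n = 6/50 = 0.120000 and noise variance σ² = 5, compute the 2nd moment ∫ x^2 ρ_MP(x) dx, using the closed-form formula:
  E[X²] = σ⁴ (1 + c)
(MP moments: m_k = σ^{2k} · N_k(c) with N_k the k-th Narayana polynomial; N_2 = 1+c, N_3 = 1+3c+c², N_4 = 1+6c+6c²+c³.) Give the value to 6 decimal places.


E[X²] = σ⁴ (1 + c) (second MP moment). With σ² = 5 (so σ⁴ = 25) and c = 6/50 = 0.120000: E[X²] = 25 · (1 + 0.120000) = 25 · 1.120000.

So E[X^2] = 28.000000.


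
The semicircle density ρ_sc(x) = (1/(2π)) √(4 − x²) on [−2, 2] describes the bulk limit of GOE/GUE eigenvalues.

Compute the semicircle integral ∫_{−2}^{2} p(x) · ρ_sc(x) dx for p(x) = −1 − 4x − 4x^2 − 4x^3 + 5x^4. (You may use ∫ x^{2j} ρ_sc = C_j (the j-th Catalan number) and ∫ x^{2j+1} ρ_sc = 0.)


Write p(x) = Σ a_i x^i, split into monomials and integrate each against ρ_sc separately.
Using ∫ x^{2j} ρ_sc = C_j = (1/(j+1)) C(2j, j) (Catalan numbers) and ∫ x^{2j+1} ρ_sc = 0 (odd monomials vanish by symmetry):
  i = 0 (even): a_0 · C_{0} = -1 · 1 = -1
  i = 1 (odd): ∫ x^1 ρ_sc = 0 (vanishes)
  i = 2 (even): a_2 · C_{1} = -4 · 1 = -4
  i = 3 (odd): ∫ x^3 ρ_sc = 0 (vanishes)
  i = 4 (even): a_4 · C_{2} = 5 · 2 = 10

Summing the contributions: ∫_{−2}^{2} p(x) ρ_sc(x) dx = (-1) + (-4) + 10 = 5.


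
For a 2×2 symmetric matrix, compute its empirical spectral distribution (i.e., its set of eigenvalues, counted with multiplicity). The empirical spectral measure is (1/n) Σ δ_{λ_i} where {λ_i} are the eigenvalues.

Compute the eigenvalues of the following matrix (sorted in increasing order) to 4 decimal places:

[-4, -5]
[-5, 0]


Since M is real symmetric, both eigenvalues are real; they are the roots of det(λI − M) = λ² − (tr M) λ + det M.
tr M = -4 + 0 = -4.
det M = (-4)·0 − (-5)² = 0 − 25 = -25.
Characteristic polynomial: λ² + 4λ − 25 = 0.
Discriminant Δ = (tr M)² − 4·det M = 16 − (-100) = 116; √Δ = 10.770330.
λ = (tr M ± √Δ)/2 = (-4 ± 10.770330)/2, giving (tr M − √Δ)/2 = -7.3852 and (tr M + √Δ)/2 = 3.3852.

Eigenvalues sorted in increasing order: [-7.3852, 3.3852].


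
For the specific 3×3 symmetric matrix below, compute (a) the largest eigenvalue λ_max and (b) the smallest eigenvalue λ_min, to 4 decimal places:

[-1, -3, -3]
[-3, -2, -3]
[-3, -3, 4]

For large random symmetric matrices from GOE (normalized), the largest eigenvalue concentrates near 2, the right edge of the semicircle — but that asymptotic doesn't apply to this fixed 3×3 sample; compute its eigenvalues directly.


Since M is real symmetric, all three eigenvalues are real; they are the roots of det(λI − M) = λ³ − (tr M) λ² + s λ − det M, where s is the sum of the principal 2×2 minors.
tr M = -1 + (-2) + 4 = 1.
s = ((-1)·(-2) − (-3)²) + ((-1)·4 − (-3)²) + ((-2)·4 − (-3)²) = -7 + (-13) + (-17) = -37.
det M (expand along row 1) = (-1)·(-17) − (-3)·(-21) + (-3)·3 = -55.
Characteristic polynomial: λ³ − λ² − 37λ + 55 = 0.
Substitute λ = y + (tr M)/3 = y + 0.333333 to remove the quadratic term: y³ + p·y + q = 0 with p = s − (tr M)²/3 = -37.333333 and q = −2(tr M)³/27 + (tr M)·s/3 − det M = 42.592593.
Three real roots ⇒ use the trigonometric (Viète) form: r = 2√(−p/3) = 7.055337, φ = arccos(3q/(p·r)) = arccos(-0.485111) = 2.077286 rad.
y_k = r·cos(φ/3 − 2πk/3) for k = 0, 1, 2 gives y = 5.430477, 1.185501, -6.615978.
λ_k = y_k + 0.333333 gives λ = 5.7638, 1.5188, -6.2826 (check: the sum is 1.0000 = tr M).

Hence λ_max = 5.7638 and λ_min = -6.2826.


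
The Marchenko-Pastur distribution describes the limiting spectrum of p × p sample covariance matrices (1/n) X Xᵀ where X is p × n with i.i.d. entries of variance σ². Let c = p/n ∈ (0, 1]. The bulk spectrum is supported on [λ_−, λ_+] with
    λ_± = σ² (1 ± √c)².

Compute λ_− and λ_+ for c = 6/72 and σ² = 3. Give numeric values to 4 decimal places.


c = 6/72 = 0.083333; √c = 0.288675.
λ_− = σ² (1 − √c)² = 3 · (1 − 0.288675)² = 3 · (0.711325)² = 1.517949.
λ_+ = σ² (1 + √c)² = 3 · (1 + 0.288675)² = 3 · (1.288675)² = 4.982051.

Rounded to 4 decimal places: λ_− ≈ 1.5179, λ_+ ≈ 4.9821.


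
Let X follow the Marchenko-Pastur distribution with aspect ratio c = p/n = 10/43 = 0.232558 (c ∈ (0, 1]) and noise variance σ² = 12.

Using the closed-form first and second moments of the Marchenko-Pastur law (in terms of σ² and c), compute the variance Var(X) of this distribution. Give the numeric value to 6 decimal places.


Recall the MP moments m_1 = E[X] = σ² and m_2 = E[X²] = σ⁴ (1 + c).
m_1 = E[X] = σ² = 12, so m_1² = 144.
m_2 = E[X²] = σ⁴ (1 + c) = 144 · (1 + 0.232558) = 144 · 1.232558 = 177.488372.
(Note m_2 − m_1² simplifies to c · σ⁴ = 0.232558 · 144.)

Var(X) = m_2 − m_1² = 177.488372 − 144 = 33.488372.


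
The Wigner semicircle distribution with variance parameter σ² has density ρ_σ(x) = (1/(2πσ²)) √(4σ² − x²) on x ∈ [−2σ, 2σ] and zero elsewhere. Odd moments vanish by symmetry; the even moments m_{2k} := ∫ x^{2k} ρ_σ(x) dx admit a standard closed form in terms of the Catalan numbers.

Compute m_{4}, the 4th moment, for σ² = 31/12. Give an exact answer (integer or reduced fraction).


By the scaled semicircle moment identity, m_{2k} = σ^{2k} · C_k with k = 2.
C_2 = (1/(k+1)) · C(2k, k) = (1/3) · C(4, 2) = (1/3) · 6 = 2.
σ^{2k} = (σ²)^k = (31/12)^2 = 961/144.

Therefore m_{4} = σ^{4} · C_2 = (961/144) · 2 = 961/72.


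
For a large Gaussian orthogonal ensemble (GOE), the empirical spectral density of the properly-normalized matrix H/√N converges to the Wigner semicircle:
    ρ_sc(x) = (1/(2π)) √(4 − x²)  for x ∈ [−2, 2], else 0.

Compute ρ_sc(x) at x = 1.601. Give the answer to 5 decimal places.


ρ_sc(x) = (1/(2π)) √(4 − x²). With x = 1.601:
  4 − x² = 4 − (1.601)² = 4 − 2.563201 = 1.436799.
  √(4 − x²) = 1.198666.
  1/(2π) = 0.159155.
  ρ_sc(1.601) = 0.159155 · 1.198666 = 0.190774.

Rounded to 5 decimal places: ρ_sc(1.601) ≈ 0.19077.


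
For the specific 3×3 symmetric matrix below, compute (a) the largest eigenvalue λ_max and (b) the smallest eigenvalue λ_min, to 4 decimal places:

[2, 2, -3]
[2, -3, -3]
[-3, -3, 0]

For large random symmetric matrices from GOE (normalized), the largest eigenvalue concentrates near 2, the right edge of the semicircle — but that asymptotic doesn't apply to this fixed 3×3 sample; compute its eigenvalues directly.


Since M is real symmetric, all three eigenvalues are real; they are the roots of det(λI − M) = λ³ − (tr M) λ² + s λ − det M, where s is the sum of the principal 2×2 minors.
tr M = 2 + (-3) + 0 = -1.
s = (2·(-3) − 2²) + (2·0 − (-3)²) + ((-3)·0 − (-3)²) = -10 + (-9) + (-9) = -28.
det M (expand along row 1) = 2·(-9) − 2·(-9) + (-3)·(-15) = 45.
Characteristic polynomial: λ³ + λ² − 28λ − 45 = 0.
Substitute λ = y + (tr M)/3 = y − 0.333333 to remove the quadratic term: y³ + p·y + q = 0 with p = s − (tr M)²/3 = -28.333333 and q = −2(tr M)³/27 + (tr M)·s/3 − det M = -35.592593.
Three real roots ⇒ use the trigonometric (Viète) form: r = 2√(−p/3) = 6.146363, φ = arccos(3q/(p·r)) = arccos(0.613148) = 0.910757 rad.
y_k = r·cos(φ/3 − 2πk/3) for k = 0, 1, 2 gives y = 5.865294, -1.341396, -4.523898.
λ_k = y_k − 0.333333 gives λ = 5.5320, -1.6747, -4.8572 (check: the sum is -1.0000 = tr M).

Hence λ_max = 5.5320 and λ_min = -4.8572.


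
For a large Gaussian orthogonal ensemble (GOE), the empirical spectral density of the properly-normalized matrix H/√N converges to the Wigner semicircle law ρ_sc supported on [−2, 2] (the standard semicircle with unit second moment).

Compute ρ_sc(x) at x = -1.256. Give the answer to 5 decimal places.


ρ_sc(x) = (1/(2π)) √(4 − x²). With x = -1.256:
  4 − x² = 4 − (-1.256)² = 4 − 1.577536 = 2.422464.
  √(4 − x²) = 1.556427.
  1/(2π) = 0.159155.
  ρ_sc(-1.256) = 0.159155 · 1.556427 = 0.247713.

Rounded to 5 decimal places: ρ_sc(-1.256) ≈ 0.24771.


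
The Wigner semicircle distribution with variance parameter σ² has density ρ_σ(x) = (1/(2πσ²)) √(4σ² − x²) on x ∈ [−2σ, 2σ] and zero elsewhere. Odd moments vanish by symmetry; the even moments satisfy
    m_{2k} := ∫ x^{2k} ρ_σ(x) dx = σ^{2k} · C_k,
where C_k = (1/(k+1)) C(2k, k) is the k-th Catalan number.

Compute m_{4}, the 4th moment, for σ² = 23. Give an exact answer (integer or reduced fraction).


By the scaled semicircle moment identity, m_{2k} = σ^{2k} · C_k with k = 2.
C_2 = (1/(k+1)) · C(2k, k) = (1/3) · C(4, 2) = (1/3) · 6 = 2.
σ^{2k} = (σ²)^k = (23)^2 = 529.

Therefore m_{4} = σ^{4} · C_2 = 529 · 2 = 1058.


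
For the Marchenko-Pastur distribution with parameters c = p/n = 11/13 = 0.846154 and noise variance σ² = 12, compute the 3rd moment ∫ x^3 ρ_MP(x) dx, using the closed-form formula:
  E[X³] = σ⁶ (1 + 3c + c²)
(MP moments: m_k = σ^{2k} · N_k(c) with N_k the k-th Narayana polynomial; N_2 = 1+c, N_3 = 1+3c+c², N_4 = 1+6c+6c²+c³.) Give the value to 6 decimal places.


E[X³] = σ⁶ (1 + 3c + c²) (third MP moment). With σ² = 12 (so σ⁶ = 1728) and c = 11/13 = 0.846154: E[X³] = 1728 · (1 + 3·0.846154 + (0.846154)²) = 1728 · 4.254438.

So E[X^3] = 7351.668639.


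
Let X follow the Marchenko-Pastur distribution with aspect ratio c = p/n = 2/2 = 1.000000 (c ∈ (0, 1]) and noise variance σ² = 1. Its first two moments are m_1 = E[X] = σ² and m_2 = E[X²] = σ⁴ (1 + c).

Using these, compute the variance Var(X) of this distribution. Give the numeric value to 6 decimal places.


m_1 = E[X] = σ² = 1, so m_1² = 1.
m_2 = E[X²] = σ⁴ (1 + c) = 1 · (1 + 1.000000) = 1 · 2.000000 = 2.000000.
(Note m_2 − m_1² simplifies to c · σ⁴ = 1.000000 · 1.)

Var(X) = m_2 − m_1² = 2.000000 − 1 = 1.000000.


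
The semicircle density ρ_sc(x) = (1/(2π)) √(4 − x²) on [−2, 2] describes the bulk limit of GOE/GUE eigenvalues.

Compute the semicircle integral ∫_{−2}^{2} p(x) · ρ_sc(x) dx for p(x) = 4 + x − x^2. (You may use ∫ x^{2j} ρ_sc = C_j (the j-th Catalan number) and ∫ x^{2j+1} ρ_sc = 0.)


Write p(x) = Σ a_i x^i, split into monomials and integrate each against ρ_sc separately.
Using ∫ x^{2j} ρ_sc = C_j = (1/(j+1)) C(2j, j) (Catalan numbers) and ∫ x^{2j+1} ρ_sc = 0 (odd monomials vanish by symmetry):
  i = 0 (even): a_0 · C_{0} = 4 · 1 = 4
  i = 1 (odd): ∫ x^1 ρ_sc = 0 (vanishes)
  i = 2 (even): a_2 · C_{1} = -1 · 1 = -1

Summing the contributions: ∫_{−2}^{2} p(x) ρ_sc(x) dx = 4 + (-1) = 3.
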